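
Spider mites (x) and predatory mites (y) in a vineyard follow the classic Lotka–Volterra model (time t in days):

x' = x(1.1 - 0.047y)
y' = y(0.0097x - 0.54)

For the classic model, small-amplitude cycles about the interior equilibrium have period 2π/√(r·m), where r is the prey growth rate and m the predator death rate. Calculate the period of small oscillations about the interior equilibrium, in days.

T ≈ 8.15 days

Here r = 1.1 and m = 0.54, so r·m = 0.594.
ω = √0.594 = 0.771 per day, hence T = 2π/ω ≈ 8.15 days.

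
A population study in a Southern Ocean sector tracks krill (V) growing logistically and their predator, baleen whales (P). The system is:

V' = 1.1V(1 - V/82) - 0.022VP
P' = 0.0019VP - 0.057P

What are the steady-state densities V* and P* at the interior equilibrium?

From dP/dt = 0 with P > 0: 0.0019V* = 0.057, so V* = 30.
Substitute into dV/dt = 0: 1.1(1 - 30/82) = 0.022P*.
The bracket is 0.634, giving P* = 0.698/0.022 = 31.7.

V* ≈ 30, P* ≈ 31.7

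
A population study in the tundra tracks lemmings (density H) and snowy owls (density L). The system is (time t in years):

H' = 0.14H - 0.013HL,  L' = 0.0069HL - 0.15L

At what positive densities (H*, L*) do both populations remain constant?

H* ≈ 21.7, L* ≈ 10.8

Set dL/dt = 0 with L > 0: 0.0069H - 0.15 = 0, so H* = 0.15/0.0069 = 21.7.
Set dH/dt = 0 with H > 0: 0.14 - 0.013L = 0, so L* = 0.14/0.013 = 10.8.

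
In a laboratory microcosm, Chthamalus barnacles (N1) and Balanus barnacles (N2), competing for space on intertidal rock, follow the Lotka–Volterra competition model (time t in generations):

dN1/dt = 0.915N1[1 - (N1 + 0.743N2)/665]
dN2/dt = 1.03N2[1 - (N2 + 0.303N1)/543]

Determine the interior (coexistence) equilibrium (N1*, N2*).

Setting both brackets to zero gives the nullclines N1 + 0.743N2 = 665 and 0.303N1 + N2 = 543.
Substituting N2 = 543 - 0.303N1 into the first: N1(1 - 0.743·0.303) = 665 - 0.743·543.
So N1* = 262/0.775 = 338, and then N2* = 543 - 0.303·338 = 441.

N1* ≈ 338, N2* ≈ 441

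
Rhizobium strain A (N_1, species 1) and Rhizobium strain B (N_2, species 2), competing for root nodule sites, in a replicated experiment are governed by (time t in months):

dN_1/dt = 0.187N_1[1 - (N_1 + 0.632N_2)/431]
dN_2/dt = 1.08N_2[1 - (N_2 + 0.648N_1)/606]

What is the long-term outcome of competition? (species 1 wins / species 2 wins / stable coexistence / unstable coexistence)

Compare the nullcline intercepts: K1/α12 = 431/0.632 = 682 > K2 = 606; K2/α21 = 606/0.648 = 935 > K1 = 431.
Since both inequalities hold, each species can invade when rare, so the interior equilibrium is stable.

stable coexistence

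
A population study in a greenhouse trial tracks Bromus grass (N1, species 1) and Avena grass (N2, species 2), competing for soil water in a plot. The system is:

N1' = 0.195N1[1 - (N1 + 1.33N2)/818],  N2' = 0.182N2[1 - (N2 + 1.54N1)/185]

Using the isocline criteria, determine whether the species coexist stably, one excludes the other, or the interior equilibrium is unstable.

Compare the nullcline intercepts: K1/α12 = 818/1.33 = 615 > K2 = 185; K2/α21 = 185/1.54 = 120 < K1 = 818.
Since the inequalities point opposite ways, species 1 can invade but species 2 cannot.

species 1 excludes species 2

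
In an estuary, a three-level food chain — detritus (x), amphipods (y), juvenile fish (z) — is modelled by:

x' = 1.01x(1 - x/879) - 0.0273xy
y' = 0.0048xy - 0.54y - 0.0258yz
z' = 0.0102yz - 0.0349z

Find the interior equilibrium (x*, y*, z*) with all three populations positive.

From dz/dt = 0: 0.0102y* = 0.0349, so y* = 3.42.
From dx/dt = 0: 1.01(1 - x*/879) = 0.0273·3.42, giving x* = 879·(1 - 0.0925) = 798.
From dy/dt = 0: 0.0048·798 - 0.54 = 0.0258z*, so z* = 3.29/0.0258 = 127.

x* ≈ 798, y* ≈ 3.42, z* ≈ 127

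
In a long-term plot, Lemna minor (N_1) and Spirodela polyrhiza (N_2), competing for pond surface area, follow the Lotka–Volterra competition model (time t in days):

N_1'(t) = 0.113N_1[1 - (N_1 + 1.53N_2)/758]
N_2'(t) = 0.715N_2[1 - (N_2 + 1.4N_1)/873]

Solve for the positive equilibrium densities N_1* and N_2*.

Setting both brackets to zero gives the nullclines N_1 + 1.53N_2 = 758 and 1.4N_1 + N_2 = 873.
Substituting N_2 = 873 - 1.4N_1 into the first: N_1(1 - 1.53·1.4) = 758 - 1.53·873.
So N_1* = -578/-1.14 = 506, and then N_2* = 873 - 1.4·506 = 165.

N_1* ≈ 506, N_2* ≈ 165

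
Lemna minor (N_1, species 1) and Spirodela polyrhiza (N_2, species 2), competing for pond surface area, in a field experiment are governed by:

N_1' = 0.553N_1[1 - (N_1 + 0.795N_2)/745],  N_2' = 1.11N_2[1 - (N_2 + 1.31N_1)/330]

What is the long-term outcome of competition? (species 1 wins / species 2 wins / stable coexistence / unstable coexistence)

Compare the nullcline intercepts: K1/α12 = 745/0.795 = 937 > K2 = 330; K2/α21 = 330/1.31 = 252 < K1 = 745.
Since the inequalities point opposite ways, species 1 can invade but species 2 cannot.

species 1 excludes species 2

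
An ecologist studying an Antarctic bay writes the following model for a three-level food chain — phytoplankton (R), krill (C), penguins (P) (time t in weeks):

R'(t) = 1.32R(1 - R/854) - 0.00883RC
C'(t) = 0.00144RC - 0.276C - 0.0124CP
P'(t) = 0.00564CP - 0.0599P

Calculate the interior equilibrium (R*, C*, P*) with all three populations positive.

From dP/dt = 0: 0.00564C* = 0.0599, so C* = 10.6.
From dR/dt = 0: 1.32(1 - R*/854) = 0.00883·10.6, giving R* = 854·(1 - 0.071) = 793.
From dC/dt = 0: 0.00144·793 - 0.276 = 0.0124P*, so P* = 0.866/0.0124 = 69.9.

R* ≈ 793, C* ≈ 10.6, P* ≈ 69.9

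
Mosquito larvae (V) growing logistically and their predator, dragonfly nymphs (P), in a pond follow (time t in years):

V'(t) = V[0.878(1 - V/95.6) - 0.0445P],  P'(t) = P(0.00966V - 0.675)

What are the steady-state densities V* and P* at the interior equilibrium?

V* ≈ 69.9, P* ≈ 5.31

From dP/dt = 0 with P > 0: 0.00966V* = 0.675, so V* = 69.9.
Substitute into dV/dt = 0: 0.878(1 - 69.9/95.6) = 0.0445P*.
The bracket is 0.269, giving P* = 0.236/0.0445 = 5.31.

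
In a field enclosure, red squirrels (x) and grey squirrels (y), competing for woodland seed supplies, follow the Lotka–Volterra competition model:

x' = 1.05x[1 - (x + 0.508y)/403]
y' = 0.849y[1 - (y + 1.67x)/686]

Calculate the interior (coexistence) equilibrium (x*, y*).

Setting both brackets to zero gives the nullclines x + 0.508y = 403 and 1.67x + y = 686.
Substituting y = 686 - 1.67x into the first: x(1 - 0.508·1.67) = 403 - 0.508·686.
So x* = 54.5/0.152 = 359, and then y* = 686 - 1.67·359 = 85.7.

x* ≈ 359, y* ≈ 85.7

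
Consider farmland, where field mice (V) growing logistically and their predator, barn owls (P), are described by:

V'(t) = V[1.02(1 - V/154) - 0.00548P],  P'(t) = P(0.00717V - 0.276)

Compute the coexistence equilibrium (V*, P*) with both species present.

V* ≈ 38.5, P* ≈ 140

From dP/dt = 0 with P > 0: 0.00717V* = 0.276, so V* = 38.5.
Substitute into dV/dt = 0: 1.02(1 - 38.5/154) = 0.00548P*.
The bracket is 0.75, giving P* = 0.765/0.00548 = 140.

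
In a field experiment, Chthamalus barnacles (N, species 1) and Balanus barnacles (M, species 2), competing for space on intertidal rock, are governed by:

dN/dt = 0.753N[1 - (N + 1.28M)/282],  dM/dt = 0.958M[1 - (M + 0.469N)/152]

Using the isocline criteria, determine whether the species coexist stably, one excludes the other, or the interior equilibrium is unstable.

stable coexistence

Compare the nullcline intercepts: K1/α12 = 282/1.28 = 220 > K2 = 152; K2/α21 = 152/0.469 = 324 > K1 = 282.
Since both inequalities hold, each species can invade when rare, so the interior equilibrium is stable.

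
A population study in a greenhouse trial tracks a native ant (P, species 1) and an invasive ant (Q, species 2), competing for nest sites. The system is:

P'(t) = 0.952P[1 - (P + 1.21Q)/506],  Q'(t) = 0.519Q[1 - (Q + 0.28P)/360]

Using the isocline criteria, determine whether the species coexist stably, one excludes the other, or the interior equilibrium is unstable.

stable coexistence

Compare the nullcline intercepts: K1/α12 = 506/1.21 = 418 > K2 = 360; K2/α21 = 360/0.28 = 1290 > K1 = 506.
Since both inequalities hold, each species can invade when rare, so the interior equilibrium is stable.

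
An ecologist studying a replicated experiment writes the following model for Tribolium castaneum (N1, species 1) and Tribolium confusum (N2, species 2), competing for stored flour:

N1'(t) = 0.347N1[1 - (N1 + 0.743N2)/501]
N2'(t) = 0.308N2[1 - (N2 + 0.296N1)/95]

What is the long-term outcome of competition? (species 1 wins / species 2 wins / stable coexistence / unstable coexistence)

Compare the nullcline intercepts: K1/α12 = 501/0.743 = 674 > K2 = 95; K2/α21 = 95/0.296 = 321 < K1 = 501.
Since the inequalities point opposite ways, species 1 can invade but species 2 cannot.

species 1 excludes species 2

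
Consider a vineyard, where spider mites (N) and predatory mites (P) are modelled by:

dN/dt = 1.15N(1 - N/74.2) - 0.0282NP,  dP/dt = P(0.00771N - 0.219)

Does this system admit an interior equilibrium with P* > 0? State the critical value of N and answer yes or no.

The predator equation gives dP/dt > 0 only when N > 0.219/0.00771 = 28.4.
Without the predator, N → K = 74.2. Since 74.2 > 28.4, the predator can invade and persist.

Threshold N = 28.4; K > 28.4, so yes, the predator persists.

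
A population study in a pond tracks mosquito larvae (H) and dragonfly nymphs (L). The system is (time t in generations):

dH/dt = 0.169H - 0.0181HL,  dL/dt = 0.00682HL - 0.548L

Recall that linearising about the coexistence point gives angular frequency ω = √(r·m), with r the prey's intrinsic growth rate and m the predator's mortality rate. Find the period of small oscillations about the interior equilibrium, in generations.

T ≈ 20.6 generations

Here r = 0.169 and m = 0.548, so r·m = 0.0926.
ω = √0.0926 = 0.304 per generation, hence T = 2π/ω ≈ 20.6 generations.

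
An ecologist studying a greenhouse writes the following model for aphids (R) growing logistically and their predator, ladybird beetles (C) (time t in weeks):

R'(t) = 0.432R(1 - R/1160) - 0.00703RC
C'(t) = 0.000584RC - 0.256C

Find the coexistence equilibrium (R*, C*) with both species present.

From dC/dt = 0 with C > 0: 0.000584R* = 0.256, so R* = 438.
Substitute into dR/dt = 0: 0.432(1 - 438/1160) = 0.00703C*.
The bracket is 0.622, giving C* = 0.269/0.00703 = 38.2.

R* ≈ 438, C* ≈ 38.2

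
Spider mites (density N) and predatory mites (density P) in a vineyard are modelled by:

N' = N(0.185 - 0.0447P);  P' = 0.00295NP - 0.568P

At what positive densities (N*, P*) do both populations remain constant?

Set dP/dt = 0 with P > 0: 0.00295N - 0.568 = 0, so N* = 0.568/0.00295 = 193.
Set dN/dt = 0 with N > 0: 0.185 - 0.0447P = 0, so P* = 0.185/0.0447 = 4.14.

N* ≈ 193, P* ≈ 4.14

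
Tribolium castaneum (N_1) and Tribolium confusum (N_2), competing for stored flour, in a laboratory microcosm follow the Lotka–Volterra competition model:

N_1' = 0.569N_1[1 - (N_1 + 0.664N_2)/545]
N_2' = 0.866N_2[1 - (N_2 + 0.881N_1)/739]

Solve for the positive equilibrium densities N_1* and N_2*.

Setting both brackets to zero gives the nullclines N_1 + 0.664N_2 = 545 and 0.881N_1 + N_2 = 739.
Substituting N_2 = 739 - 0.881N_1 into the first: N_1(1 - 0.664·0.881) = 545 - 0.664·739.
So N_1* = 54.3/0.415 = 131, and then N_2* = 739 - 0.881·131 = 624.

N_1* ≈ 131, N_2* ≈ 624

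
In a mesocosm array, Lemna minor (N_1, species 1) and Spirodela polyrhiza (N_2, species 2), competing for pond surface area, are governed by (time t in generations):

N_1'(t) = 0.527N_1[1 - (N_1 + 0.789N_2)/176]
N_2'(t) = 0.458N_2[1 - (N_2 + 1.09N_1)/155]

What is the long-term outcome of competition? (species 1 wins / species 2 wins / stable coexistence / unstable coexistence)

Compare the nullcline intercepts: K1/α12 = 176/0.789 = 223 > K2 = 155; K2/α21 = 155/1.09 = 142 < K1 = 176.
Since the inequalities point opposite ways, species 1 can invade but species 2 cannot.

species 1 excludes species 2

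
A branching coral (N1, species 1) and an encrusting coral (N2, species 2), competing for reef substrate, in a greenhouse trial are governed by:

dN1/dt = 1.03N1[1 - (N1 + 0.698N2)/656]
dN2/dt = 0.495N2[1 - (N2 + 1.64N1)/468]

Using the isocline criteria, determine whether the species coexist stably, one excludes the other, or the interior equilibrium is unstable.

Compare the nullcline intercepts: K1/α12 = 656/0.698 = 940 > K2 = 468; K2/α21 = 468/1.64 = 285 < K1 = 656.
Since the inequalities point opposite ways, species 1 can invade but species 2 cannot.

species 1 excludes species 2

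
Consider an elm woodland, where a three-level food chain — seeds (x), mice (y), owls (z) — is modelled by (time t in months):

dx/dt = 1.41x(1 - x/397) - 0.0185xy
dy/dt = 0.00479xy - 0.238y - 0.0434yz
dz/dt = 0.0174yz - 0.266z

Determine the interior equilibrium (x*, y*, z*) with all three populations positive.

From dz/dt = 0: 0.0174y* = 0.266, so y* = 15.3.
From dx/dt = 0: 1.41(1 - x*/397) = 0.0185·15.3, giving x* = 397·(1 - 0.201) = 317.
From dy/dt = 0: 0.00479·317 - 0.238 = 0.0434z*, so z* = 1.28/0.0434 = 29.5.

x* ≈ 317, y* ≈ 15.3, z* ≈ 29.5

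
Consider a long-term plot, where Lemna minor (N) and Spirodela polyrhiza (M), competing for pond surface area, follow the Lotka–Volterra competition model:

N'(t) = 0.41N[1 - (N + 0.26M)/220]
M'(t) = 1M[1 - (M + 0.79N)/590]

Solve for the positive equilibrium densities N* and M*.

N* ≈ 83.8, M* ≈ 524

Setting both brackets to zero gives the nullclines N + 0.26M = 220 and 0.79N + M = 590.
Substituting M = 590 - 0.79N into the first: N(1 - 0.26·0.79) = 220 - 0.26·590.
So N* = 66.6/0.795 = 83.8, and then M* = 590 - 0.79·83.8 = 524.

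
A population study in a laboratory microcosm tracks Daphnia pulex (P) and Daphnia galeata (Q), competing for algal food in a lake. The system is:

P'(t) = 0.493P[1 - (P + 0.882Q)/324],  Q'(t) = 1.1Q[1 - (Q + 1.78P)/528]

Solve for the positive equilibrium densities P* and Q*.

P* ≈ 249, Q* ≈ 85.5

Setting both brackets to zero gives the nullclines P + 0.882Q = 324 and 1.78P + Q = 528.
Substituting Q = 528 - 1.78P into the first: P(1 - 0.882·1.78) = 324 - 0.882·528.
So P* = -142/-0.57 = 249, and then Q* = 528 - 1.78·249 = 85.5.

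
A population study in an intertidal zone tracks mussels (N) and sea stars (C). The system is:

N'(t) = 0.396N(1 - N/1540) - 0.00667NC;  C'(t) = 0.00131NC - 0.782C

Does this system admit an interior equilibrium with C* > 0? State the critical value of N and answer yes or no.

The predator equation gives dC/dt > 0 only when N > 0.782/0.00131 = 597.
Without the predator, N → K = 1540. Since 1540 > 597, the predator can invade and persist.

Threshold N = 597; K > 597, so yes, the predator persists.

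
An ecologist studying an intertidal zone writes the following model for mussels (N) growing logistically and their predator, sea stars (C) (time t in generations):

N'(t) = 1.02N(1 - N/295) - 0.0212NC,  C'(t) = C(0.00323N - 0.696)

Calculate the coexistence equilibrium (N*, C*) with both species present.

N* ≈ 215, C* ≈ 13

From dC/dt = 0 with C > 0: 0.00323N* = 0.696, so N* = 215.
Substitute into dN/dt = 0: 1.02(1 - 215/295) = 0.0212C*.
The bracket is 0.27, giving C* = 0.275/0.0212 = 13.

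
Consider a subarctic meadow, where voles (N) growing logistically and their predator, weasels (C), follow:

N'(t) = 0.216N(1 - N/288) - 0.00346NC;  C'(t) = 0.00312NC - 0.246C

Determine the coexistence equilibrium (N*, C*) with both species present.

From dC/dt = 0 with C > 0: 0.00312N* = 0.246, so N* = 78.8.
Substitute into dN/dt = 0: 0.216(1 - 78.8/288) = 0.00346C*.
The bracket is 0.726, giving C* = 0.157/0.00346 = 45.3.

N* ≈ 78.8, C* ≈ 45.3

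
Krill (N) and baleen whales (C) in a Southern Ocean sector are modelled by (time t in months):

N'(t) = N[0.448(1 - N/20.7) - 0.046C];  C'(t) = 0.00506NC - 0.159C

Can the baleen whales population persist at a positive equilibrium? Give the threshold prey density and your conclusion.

The predator equation gives dC/dt > 0 only when N > 0.159/0.00506 = 31.4.
Without the predator, N → K = 20.7. Since 20.7 < 31.4, the predator cannot invade.

Threshold N = 31.4; K < 31.4, so no, the predator goes extinct.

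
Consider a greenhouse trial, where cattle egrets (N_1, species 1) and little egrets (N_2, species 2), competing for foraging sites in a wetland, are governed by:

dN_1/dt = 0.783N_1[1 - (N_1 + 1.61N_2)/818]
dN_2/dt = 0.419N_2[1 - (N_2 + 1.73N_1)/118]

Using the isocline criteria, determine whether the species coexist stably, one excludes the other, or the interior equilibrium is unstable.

Compare the nullcline intercepts: K1/α12 = 818/1.61 = 508 > K2 = 118; K2/α21 = 118/1.73 = 68.2 < K1 = 818.
Since the inequalities point opposite ways, species 1 can invade but species 2 cannot.

species 1 excludes species 2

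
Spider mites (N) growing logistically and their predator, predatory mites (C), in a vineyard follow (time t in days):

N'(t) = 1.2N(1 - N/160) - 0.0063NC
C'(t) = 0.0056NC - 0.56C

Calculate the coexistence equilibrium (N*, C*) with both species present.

N* ≈ 100, C* ≈ 71.4

From dC/dt = 0 with C > 0: 0.0056N* = 0.56, so N* = 100.
Substitute into dN/dt = 0: 1.2(1 - 100/160) = 0.0063C*.
The bracket is 0.375, giving C* = 0.45/0.0063 = 71.4.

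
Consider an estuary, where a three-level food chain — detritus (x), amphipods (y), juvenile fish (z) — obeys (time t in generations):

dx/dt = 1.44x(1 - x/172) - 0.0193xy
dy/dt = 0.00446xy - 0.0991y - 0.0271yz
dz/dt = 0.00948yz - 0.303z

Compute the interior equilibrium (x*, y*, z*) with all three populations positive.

From dz/dt = 0: 0.00948y* = 0.303, so y* = 32.
From dx/dt = 0: 1.44(1 - x*/172) = 0.0193·32, giving x* = 172·(1 - 0.428) = 98.3.
From dy/dt = 0: 0.00446·98.3 - 0.0991 = 0.0271z*, so z* = 0.339/0.0271 = 12.5.

x* ≈ 98.3, y* ≈ 32, z* ≈ 12.5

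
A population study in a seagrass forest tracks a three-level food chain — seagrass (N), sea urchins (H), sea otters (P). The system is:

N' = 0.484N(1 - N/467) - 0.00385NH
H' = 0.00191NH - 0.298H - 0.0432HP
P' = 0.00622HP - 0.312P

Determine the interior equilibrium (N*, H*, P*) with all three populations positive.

N* ≈ 281, H* ≈ 50.2, P* ≈ 5.51

From dP/dt = 0: 0.00622H* = 0.312, so H* = 50.2.
From dN/dt = 0: 0.484(1 - N*/467) = 0.00385·50.2, giving N* = 467·(1 - 0.399) = 281.
From dH/dt = 0: 0.00191·281 - 0.298 = 0.0432P*, so P* = 0.238/0.0432 = 5.51.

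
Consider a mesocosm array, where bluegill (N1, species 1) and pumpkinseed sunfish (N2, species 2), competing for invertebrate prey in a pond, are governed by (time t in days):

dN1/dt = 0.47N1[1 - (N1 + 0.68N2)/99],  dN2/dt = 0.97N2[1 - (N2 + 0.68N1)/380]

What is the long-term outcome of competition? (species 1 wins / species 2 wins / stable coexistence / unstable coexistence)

species 2 excludes species 1

Compare the nullcline intercepts: K1/α12 = 99/0.68 = 146 < K2 = 380; K2/α21 = 380/0.68 = 559 > K1 = 99.
Since the inequalities point opposite ways, species 2 can invade but species 1 cannot.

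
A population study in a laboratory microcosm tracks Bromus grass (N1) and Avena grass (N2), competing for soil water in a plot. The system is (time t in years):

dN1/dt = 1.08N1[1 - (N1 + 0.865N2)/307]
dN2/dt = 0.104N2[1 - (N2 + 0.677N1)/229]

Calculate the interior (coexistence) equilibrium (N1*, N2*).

Setting both brackets to zero gives the nullclines N1 + 0.865N2 = 307 and 0.677N1 + N2 = 229.
Substituting N2 = 229 - 0.677N1 into the first: N1(1 - 0.865·0.677) = 307 - 0.865·229.
So N1* = 109/0.414 = 263, and then N2* = 229 - 0.677·263 = 51.1.

N1* ≈ 263, N2* ≈ 51.1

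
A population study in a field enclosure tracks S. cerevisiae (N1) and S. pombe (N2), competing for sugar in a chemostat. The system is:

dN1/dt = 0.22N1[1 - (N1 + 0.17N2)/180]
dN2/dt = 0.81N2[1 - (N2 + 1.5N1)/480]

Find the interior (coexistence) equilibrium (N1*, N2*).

Setting both brackets to zero gives the nullclines N1 + 0.17N2 = 180 and 1.5N1 + N2 = 480.
Substituting N2 = 480 - 1.5N1 into the first: N1(1 - 0.17·1.5) = 180 - 0.17·480.
So N1* = 98.4/0.745 = 132, and then N2* = 480 - 1.5·132 = 282.

N1* ≈ 132, N2* ≈ 282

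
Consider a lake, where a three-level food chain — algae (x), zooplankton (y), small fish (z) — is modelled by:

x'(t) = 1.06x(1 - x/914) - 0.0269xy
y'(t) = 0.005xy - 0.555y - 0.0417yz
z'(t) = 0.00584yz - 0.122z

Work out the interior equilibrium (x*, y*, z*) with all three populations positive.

From dz/dt = 0: 0.00584y* = 0.122, so y* = 20.9.
From dx/dt = 0: 1.06(1 - x*/914) = 0.0269·20.9, giving x* = 914·(1 - 0.53) = 429.
From dy/dt = 0: 0.005·429 - 0.555 = 0.0417z*, so z* = 1.59/0.0417 = 38.2.

x* ≈ 429, y* ≈ 20.9, z* ≈ 38.2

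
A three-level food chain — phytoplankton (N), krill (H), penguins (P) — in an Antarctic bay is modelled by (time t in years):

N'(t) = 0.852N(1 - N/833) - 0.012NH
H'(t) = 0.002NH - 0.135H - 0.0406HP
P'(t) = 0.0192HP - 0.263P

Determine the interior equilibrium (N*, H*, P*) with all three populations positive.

From dP/dt = 0: 0.0192H* = 0.263, so H* = 13.7.
From dN/dt = 0: 0.852(1 - N*/833) = 0.012·13.7, giving N* = 833·(1 - 0.193) = 672.
From dH/dt = 0: 0.002·672 - 0.135 = 0.0406P*, so P* = 1.21/0.0406 = 29.8.

N* ≈ 672, H* ≈ 13.7, P* ≈ 29.8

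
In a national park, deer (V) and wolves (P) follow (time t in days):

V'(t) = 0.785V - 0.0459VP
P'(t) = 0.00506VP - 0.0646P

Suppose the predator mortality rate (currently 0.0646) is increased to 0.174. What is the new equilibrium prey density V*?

V* ≈ 34.4

At the interior fixed point, setting dP/dt = 0 with P > 0 fixes V* = (predator death rate)/(VP coefficient) — independent of the other coefficients.
With the change, V* = 0.174/0.00506 = 34.4; it rises from 12.8.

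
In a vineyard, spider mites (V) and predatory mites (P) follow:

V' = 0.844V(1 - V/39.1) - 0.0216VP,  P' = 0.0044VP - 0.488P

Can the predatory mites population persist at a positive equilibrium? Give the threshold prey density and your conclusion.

Threshold V = 111; K < 111, so no, the predator goes extinct.

The predator equation gives dP/dt > 0 only when V > 0.488/0.0044 = 111.
Without the predator, V → K = 39.1. Since 39.1 < 111, the predator cannot invade.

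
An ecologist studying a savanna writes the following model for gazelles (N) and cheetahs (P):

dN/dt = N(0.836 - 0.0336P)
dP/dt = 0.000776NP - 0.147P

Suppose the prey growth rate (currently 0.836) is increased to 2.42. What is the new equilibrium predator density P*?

At the interior fixed point, setting dN/dt = 0 with N > 0 fixes P* = (prey growth rate)/(NP coefficient) — independent of the other coefficients.
With the change, P* = 2.42/0.0336 = 72; it rises from 24.9.

P* ≈ 72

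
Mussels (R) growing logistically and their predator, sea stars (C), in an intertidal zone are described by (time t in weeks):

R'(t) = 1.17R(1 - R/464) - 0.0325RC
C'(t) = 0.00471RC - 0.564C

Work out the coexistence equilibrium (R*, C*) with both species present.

From dC/dt = 0 with C > 0: 0.00471R* = 0.564, so R* = 120.
Substitute into dR/dt = 0: 1.17(1 - 120/464) = 0.0325C*.
The bracket is 0.742, giving C* = 0.868/0.0325 = 26.7.

R* ≈ 120, C* ≈ 26.7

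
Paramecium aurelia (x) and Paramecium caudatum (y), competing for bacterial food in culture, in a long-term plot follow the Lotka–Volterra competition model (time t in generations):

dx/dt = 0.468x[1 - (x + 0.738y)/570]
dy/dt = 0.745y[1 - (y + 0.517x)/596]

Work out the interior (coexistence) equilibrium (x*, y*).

Setting both brackets to zero gives the nullclines x + 0.738y = 570 and 0.517x + y = 596.
Substituting y = 596 - 0.517x into the first: x(1 - 0.738·0.517) = 570 - 0.738·596.
So x* = 130/0.618 = 210, and then y* = 596 - 0.517·210 = 487.

x* ≈ 210, y* ≈ 487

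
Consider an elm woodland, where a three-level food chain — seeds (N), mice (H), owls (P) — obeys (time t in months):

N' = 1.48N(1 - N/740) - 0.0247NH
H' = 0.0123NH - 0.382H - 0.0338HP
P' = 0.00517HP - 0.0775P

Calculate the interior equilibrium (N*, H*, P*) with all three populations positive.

From dP/dt = 0: 0.00517H* = 0.0775, so H* = 15.
From dN/dt = 0: 1.48(1 - N*/740) = 0.0247·15, giving N* = 740·(1 - 0.25) = 555.
From dH/dt = 0: 0.0123·555 - 0.382 = 0.0338P*, so P* = 6.44/0.0338 = 191.

N* ≈ 555, H* ≈ 15, P* ≈ 191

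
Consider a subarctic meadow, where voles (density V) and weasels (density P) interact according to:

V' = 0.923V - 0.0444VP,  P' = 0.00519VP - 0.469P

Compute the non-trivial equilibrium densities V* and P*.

Set dP/dt = 0 with P > 0: 0.00519V - 0.469 = 0, so V* = 0.469/0.00519 = 90.4.
Set dV/dt = 0 with V > 0: 0.923 - 0.0444P = 0, so P* = 0.923/0.0444 = 20.8.

V* ≈ 90.4, P* ≈ 20.8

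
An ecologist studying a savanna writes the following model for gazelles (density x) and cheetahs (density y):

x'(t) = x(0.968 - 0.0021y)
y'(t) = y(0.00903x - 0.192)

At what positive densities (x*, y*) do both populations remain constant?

x* ≈ 21.3, y* ≈ 461

Set dy/dt = 0 with y > 0: 0.00903x - 0.192 = 0, so x* = 0.192/0.00903 = 21.3.
Set dx/dt = 0 with x > 0: 0.968 - 0.0021y = 0, so y* = 0.968/0.0021 = 461.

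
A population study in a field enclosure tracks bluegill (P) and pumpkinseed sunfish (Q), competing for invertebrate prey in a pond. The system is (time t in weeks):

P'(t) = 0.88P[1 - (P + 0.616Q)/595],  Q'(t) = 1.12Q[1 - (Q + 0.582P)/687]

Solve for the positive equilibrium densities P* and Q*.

Setting both brackets to zero gives the nullclines P + 0.616Q = 595 and 0.582P + Q = 687.
Substituting Q = 687 - 0.582P into the first: P(1 - 0.616·0.582) = 595 - 0.616·687.
So P* = 172/0.641 = 268, and then Q* = 687 - 0.582·268 = 531.

P* ≈ 268, Q* ≈ 531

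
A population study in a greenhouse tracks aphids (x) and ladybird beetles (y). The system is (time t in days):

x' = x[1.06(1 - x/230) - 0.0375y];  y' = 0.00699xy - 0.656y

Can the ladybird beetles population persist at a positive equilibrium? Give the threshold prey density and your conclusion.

The predator equation gives dy/dt > 0 only when x > 0.656/0.00699 = 93.8.
Without the predator, x → K = 230. Since 230 > 93.8, the predator can invade and persist.

Threshold x = 93.8; K > 93.8, so yes, the predator persists.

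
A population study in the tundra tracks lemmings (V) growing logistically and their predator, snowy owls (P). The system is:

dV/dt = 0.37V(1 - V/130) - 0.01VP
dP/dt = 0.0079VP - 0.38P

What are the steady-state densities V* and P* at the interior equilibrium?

From dP/dt = 0 with P > 0: 0.0079V* = 0.38, so V* = 48.1.
Substitute into dV/dt = 0: 0.37(1 - 48.1/130) = 0.01P*.
The bracket is 0.63, giving P* = 0.233/0.01 = 23.3.

V* ≈ 48.1, P* ≈ 23.3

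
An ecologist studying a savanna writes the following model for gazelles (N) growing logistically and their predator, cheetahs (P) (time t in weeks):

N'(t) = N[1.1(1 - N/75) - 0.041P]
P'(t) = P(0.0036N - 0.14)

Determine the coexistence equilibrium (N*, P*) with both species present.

N* ≈ 38.9, P* ≈ 12.9

From dP/dt = 0 with P > 0: 0.0036N* = 0.14, so N* = 38.9.
Substitute into dN/dt = 0: 1.1(1 - 38.9/75) = 0.041P*.
The bracket is 0.481, giving P* = 0.53/0.041 = 12.9.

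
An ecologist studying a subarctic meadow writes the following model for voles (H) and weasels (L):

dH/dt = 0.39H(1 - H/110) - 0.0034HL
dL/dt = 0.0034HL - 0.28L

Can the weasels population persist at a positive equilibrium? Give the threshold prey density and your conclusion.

The predator equation gives dL/dt > 0 only when H > 0.28/0.0034 = 82.4.
Without the predator, H → K = 110. Since 110 > 82.4, the predator can invade and persist.

Threshold H = 82.4; K > 82.4, so yes, the predator persists.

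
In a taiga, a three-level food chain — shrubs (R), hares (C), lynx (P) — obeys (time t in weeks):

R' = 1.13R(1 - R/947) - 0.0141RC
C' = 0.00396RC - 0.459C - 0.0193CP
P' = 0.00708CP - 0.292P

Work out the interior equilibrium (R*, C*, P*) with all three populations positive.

From dP/dt = 0: 0.00708C* = 0.292, so C* = 41.2.
From dR/dt = 0: 1.13(1 - R*/947) = 0.0141·41.2, giving R* = 947·(1 - 0.515) = 460.
From dC/dt = 0: 0.00396·460 - 0.459 = 0.0193P*, so P* = 1.36/0.0193 = 70.5.

R* ≈ 460, C* ≈ 41.2, P* ≈ 70.5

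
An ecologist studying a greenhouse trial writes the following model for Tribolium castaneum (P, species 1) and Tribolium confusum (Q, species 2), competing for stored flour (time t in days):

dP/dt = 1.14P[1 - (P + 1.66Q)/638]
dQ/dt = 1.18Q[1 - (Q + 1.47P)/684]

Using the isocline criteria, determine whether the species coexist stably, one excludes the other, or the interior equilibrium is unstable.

Compare the nullcline intercepts: K1/α12 = 638/1.66 = 384 < K2 = 684; K2/α21 = 684/1.47 = 465 < K1 = 638.
Since both are reversed, neither can invade when rare; the interior point is a saddle.

unstable coexistence (outcome depends on initial conditions)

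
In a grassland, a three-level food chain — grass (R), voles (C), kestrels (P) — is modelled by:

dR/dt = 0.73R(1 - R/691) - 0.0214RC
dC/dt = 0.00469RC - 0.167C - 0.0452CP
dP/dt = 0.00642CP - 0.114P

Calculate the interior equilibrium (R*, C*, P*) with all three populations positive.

From dP/dt = 0: 0.00642C* = 0.114, so C* = 17.8.
From dR/dt = 0: 0.73(1 - R*/691) = 0.0214·17.8, giving R* = 691·(1 - 0.521) = 331.
From dC/dt = 0: 0.00469·331 - 0.167 = 0.0452P*, so P* = 1.39/0.0452 = 30.7.

R* ≈ 331, C* ≈ 17.8, P* ≈ 30.7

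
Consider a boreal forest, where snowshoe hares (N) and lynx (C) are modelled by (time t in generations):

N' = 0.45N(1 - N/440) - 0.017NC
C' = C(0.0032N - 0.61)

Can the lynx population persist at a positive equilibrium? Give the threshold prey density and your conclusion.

The predator equation gives dC/dt > 0 only when N > 0.61/0.0032 = 191.
Without the predator, N → K = 440. Since 440 > 191, the predator can invade and persist.

Threshold N = 191; K > 191, so yes, the predator persists.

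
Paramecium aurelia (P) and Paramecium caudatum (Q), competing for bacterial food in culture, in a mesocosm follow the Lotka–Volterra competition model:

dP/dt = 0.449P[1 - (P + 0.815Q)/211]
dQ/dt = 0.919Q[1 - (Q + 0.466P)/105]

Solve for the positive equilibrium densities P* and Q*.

P* ≈ 202, Q* ≈ 10.8

Setting both brackets to zero gives the nullclines P + 0.815Q = 211 and 0.466P + Q = 105.
Substituting Q = 105 - 0.466P into the first: P(1 - 0.815·0.466) = 211 - 0.815·105.
So P* = 125/0.62 = 202, and then Q* = 105 - 0.466·202 = 10.8.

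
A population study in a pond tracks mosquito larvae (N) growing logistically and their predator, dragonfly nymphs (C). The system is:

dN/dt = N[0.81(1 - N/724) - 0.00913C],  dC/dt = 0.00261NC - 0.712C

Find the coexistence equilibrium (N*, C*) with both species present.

From dC/dt = 0 with C > 0: 0.00261N* = 0.712, so N* = 273.
Substitute into dN/dt = 0: 0.81(1 - 273/724) = 0.00913C*.
The bracket is 0.623, giving C* = 0.505/0.00913 = 55.3.

N* ≈ 273, C* ≈ 55.3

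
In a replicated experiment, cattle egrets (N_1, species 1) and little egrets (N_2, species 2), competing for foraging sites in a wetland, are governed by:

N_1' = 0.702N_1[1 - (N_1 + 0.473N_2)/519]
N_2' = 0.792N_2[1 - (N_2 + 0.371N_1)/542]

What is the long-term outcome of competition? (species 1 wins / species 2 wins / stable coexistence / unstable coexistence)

Compare the nullcline intercepts: K1/α12 = 519/0.473 = 1100 > K2 = 542; K2/α21 = 542/0.371 = 1460 > K1 = 519.
Since both inequalities hold, each species can invade when rare, so the interior equilibrium is stable.

stable coexistence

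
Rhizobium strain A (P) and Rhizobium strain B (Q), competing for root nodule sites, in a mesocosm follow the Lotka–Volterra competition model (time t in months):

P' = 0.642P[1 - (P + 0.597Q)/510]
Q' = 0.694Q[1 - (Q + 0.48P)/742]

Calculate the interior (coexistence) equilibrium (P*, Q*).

Setting both brackets to zero gives the nullclines P + 0.597Q = 510 and 0.48P + Q = 742.
Substituting Q = 742 - 0.48P into the first: P(1 - 0.597·0.48) = 510 - 0.597·742.
So P* = 67/0.713 = 93.9, and then Q* = 742 - 0.48·93.9 = 697.

P* ≈ 93.9, Q* ≈ 697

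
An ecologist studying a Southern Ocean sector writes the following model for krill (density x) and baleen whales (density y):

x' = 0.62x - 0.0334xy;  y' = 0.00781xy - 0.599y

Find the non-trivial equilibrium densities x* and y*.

Set dy/dt = 0 with y > 0: 0.00781x - 0.599 = 0, so x* = 0.599/0.00781 = 76.7.
Set dx/dt = 0 with x > 0: 0.62 - 0.0334y = 0, so y* = 0.62/0.0334 = 18.6.

x* ≈ 76.7, y* ≈ 18.6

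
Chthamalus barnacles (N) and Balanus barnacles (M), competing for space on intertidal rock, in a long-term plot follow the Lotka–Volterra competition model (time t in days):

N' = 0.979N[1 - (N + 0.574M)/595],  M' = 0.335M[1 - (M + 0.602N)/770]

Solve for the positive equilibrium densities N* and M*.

Setting both brackets to zero gives the nullclines N + 0.574M = 595 and 0.602N + M = 770.
Substituting M = 770 - 0.602N into the first: N(1 - 0.574·0.602) = 595 - 0.574·770.
So N* = 153/0.654 = 234, and then M* = 770 - 0.602·234 = 629.

N* ≈ 234, M* ≈ 629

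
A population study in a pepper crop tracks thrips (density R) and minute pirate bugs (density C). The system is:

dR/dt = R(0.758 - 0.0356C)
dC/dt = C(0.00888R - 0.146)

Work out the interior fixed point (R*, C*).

Set dC/dt = 0 with C > 0: 0.00888R - 0.146 = 0, so R* = 0.146/0.00888 = 16.4.
Set dR/dt = 0 with R > 0: 0.758 - 0.0356C = 0, so C* = 0.758/0.0356 = 21.3.

R* ≈ 16.4, C* ≈ 21.3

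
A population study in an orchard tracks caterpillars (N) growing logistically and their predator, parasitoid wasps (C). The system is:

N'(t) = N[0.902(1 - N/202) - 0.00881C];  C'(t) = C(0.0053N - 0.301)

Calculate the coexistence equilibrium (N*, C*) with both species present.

N* ≈ 56.8, C* ≈ 73.6

From dC/dt = 0 with C > 0: 0.0053N* = 0.301, so N* = 56.8.
Substitute into dN/dt = 0: 0.902(1 - 56.8/202) = 0.00881C*.
The bracket is 0.719, giving C* = 0.648/0.00881 = 73.6.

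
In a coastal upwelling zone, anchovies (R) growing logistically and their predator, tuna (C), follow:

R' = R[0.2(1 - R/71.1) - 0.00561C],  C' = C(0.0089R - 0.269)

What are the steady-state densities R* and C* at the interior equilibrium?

R* ≈ 30.2, C* ≈ 20.5

From dC/dt = 0 with C > 0: 0.0089R* = 0.269, so R* = 30.2.
Substitute into dR/dt = 0: 0.2(1 - 30.2/71.1) = 0.00561C*.
The bracket is 0.575, giving C* = 0.115/0.00561 = 20.5.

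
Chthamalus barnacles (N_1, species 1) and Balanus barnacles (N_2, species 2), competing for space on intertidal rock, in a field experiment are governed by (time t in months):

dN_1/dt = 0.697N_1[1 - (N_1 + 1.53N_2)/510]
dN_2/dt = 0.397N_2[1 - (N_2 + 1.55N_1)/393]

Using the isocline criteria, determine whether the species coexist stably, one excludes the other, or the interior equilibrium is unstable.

unstable coexistence (outcome depends on initial conditions)

Compare the nullcline intercepts: K1/α12 = 510/1.53 = 333 < K2 = 393; K2/α21 = 393/1.55 = 254 < K1 = 510.
Since both are reversed, neither can invade when rare; the interior point is a saddle.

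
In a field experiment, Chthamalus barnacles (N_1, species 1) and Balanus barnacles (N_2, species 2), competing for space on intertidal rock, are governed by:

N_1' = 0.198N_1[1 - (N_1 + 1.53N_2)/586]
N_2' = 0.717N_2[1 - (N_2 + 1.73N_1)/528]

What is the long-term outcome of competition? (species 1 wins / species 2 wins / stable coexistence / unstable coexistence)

unstable coexistence (outcome depends on initial conditions)

Compare the nullcline intercepts: K1/α12 = 586/1.53 = 383 < K2 = 528; K2/α21 = 528/1.73 = 305 < K1 = 586.
Since both are reversed, neither can invade when rare; the interior point is a saddle.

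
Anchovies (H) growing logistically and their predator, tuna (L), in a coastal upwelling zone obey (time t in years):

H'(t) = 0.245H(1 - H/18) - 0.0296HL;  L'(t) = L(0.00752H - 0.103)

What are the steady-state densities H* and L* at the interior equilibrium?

H* ≈ 13.7, L* ≈ 1.98

From dL/dt = 0 with L > 0: 0.00752H* = 0.103, so H* = 13.7.
Substitute into dH/dt = 0: 0.245(1 - 13.7/18) = 0.0296L*.
The bracket is 0.239, giving L* = 0.0586/0.0296 = 1.98.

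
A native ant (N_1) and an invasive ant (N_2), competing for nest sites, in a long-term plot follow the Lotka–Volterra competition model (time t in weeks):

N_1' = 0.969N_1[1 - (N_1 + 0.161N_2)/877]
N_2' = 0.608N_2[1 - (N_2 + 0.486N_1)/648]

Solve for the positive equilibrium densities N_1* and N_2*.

Setting both brackets to zero gives the nullclines N_1 + 0.161N_2 = 877 and 0.486N_1 + N_2 = 648.
Substituting N_2 = 648 - 0.486N_1 into the first: N_1(1 - 0.161·0.486) = 877 - 0.161·648.
So N_1* = 773/0.922 = 838, and then N_2* = 648 - 0.486·838 = 241.

N_1* ≈ 838, N_2* ≈ 241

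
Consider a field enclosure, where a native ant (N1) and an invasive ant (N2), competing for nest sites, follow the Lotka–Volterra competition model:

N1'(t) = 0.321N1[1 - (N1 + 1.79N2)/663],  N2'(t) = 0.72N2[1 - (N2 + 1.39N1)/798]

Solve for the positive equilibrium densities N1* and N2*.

N1* ≈ 514, N2* ≈ 83

Setting both brackets to zero gives the nullclines N1 + 1.79N2 = 663 and 1.39N1 + N2 = 798.
Substituting N2 = 798 - 1.39N1 into the first: N1(1 - 1.79·1.39) = 663 - 1.79·798.
So N1* = -765/-1.49 = 514, and then N2* = 798 - 1.39·514 = 83.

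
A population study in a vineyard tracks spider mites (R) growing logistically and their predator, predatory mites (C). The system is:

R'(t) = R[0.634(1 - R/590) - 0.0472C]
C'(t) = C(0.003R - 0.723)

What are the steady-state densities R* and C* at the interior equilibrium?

From dC/dt = 0 with C > 0: 0.003R* = 0.723, so R* = 241.
Substitute into dR/dt = 0: 0.634(1 - 241/590) = 0.0472C*.
The bracket is 0.592, giving C* = 0.375/0.0472 = 7.95.

R* ≈ 241, C* ≈ 7.95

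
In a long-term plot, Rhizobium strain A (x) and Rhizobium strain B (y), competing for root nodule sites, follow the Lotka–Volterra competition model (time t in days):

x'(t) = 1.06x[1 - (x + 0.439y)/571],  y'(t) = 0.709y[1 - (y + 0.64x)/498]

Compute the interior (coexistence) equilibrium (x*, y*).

x* ≈ 490, y* ≈ 184

Setting both brackets to zero gives the nullclines x + 0.439y = 571 and 0.64x + y = 498.
Substituting y = 498 - 0.64x into the first: x(1 - 0.439·0.64) = 571 - 0.439·498.
So x* = 352/0.719 = 490, and then y* = 498 - 0.64·490 = 184.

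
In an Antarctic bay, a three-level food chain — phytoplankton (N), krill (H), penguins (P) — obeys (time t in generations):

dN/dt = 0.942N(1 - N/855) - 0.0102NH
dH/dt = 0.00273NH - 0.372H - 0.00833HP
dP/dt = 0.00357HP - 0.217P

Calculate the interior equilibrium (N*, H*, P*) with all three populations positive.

N* ≈ 292, H* ≈ 60.8, P* ≈ 51.1

From dP/dt = 0: 0.00357H* = 0.217, so H* = 60.8.
From dN/dt = 0: 0.942(1 - N*/855) = 0.0102·60.8, giving N* = 855·(1 - 0.658) = 292.
From dH/dt = 0: 0.00273·292 - 0.372 = 0.00833P*, so P* = 0.426/0.00833 = 51.1.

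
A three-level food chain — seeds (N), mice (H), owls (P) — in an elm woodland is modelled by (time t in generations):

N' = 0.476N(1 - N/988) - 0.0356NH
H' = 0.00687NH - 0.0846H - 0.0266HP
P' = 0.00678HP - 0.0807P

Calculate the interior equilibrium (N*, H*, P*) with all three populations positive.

N* ≈ 108, H* ≈ 11.9, P* ≈ 24.8

From dP/dt = 0: 0.00678H* = 0.0807, so H* = 11.9.
From dN/dt = 0: 0.476(1 - N*/988) = 0.0356·11.9, giving N* = 988·(1 - 0.89) = 108.
From dH/dt = 0: 0.00687·108 - 0.0846 = 0.0266P*, so P* = 0.661/0.0266 = 24.8.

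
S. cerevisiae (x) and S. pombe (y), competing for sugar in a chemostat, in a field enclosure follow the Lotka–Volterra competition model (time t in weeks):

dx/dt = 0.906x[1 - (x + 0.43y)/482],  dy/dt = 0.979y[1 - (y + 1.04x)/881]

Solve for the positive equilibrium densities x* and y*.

x* ≈ 187, y* ≈ 687

Setting both brackets to zero gives the nullclines x + 0.43y = 482 and 1.04x + y = 881.
Substituting y = 881 - 1.04x into the first: x(1 - 0.43·1.04) = 482 - 0.43·881.
So x* = 103/0.553 = 187, and then y* = 881 - 1.04·187 = 687.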